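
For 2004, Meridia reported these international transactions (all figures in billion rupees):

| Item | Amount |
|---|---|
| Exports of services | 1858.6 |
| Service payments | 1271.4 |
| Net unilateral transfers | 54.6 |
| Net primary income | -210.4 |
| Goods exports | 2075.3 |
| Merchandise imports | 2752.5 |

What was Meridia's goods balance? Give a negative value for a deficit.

-677.2

Goods balance = 2075.3 - 2752.5 = -677.2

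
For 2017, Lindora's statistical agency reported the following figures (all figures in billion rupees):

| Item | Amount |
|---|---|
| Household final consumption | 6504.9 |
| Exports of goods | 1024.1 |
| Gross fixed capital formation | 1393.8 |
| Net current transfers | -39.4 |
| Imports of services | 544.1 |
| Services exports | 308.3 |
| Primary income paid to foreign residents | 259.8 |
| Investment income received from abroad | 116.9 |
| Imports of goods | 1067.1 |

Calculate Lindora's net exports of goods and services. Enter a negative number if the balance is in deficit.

Goods balance = 1024.1 - 1067.1 = -43.0
Services balance = 308.3 - 544.1 = -235.8
Trade balance (goods + services) = -43.0 + (-235.8) = -278.8

-278.8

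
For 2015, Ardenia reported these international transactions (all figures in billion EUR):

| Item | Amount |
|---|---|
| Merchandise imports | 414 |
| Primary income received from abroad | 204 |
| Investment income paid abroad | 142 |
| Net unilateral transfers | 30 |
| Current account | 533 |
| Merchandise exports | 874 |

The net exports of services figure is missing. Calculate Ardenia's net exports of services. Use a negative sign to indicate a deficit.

Current account = goods balance + services balance + net primary income + net secondary income
Sum of the known components = 552
Net exports of services = CA - (known components) = 533 - 552 = -19

-19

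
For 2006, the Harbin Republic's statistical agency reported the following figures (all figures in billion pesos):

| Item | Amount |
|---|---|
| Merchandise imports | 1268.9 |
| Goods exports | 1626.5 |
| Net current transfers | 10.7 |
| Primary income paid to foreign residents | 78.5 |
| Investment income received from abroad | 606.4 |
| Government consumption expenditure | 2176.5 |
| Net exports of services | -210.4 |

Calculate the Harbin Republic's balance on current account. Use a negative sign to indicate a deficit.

Goods balance = 1626.5 - 1268.9 = 357.6
Services balance = -210.4
Trade balance (goods + services) = 357.6 + (-210.4) = 147.2
Net primary income = 606.4 - 78.5 = 527.9
Net secondary income = 10.7
Current account = 147.2 + 527.9 + 10.7 = 685.8

685.8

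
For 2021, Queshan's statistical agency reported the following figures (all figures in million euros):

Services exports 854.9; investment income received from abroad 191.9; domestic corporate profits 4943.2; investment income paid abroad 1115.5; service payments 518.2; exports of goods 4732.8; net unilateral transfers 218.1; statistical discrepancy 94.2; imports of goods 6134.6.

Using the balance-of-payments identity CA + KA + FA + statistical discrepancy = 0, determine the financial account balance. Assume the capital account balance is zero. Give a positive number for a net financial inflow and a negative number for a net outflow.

1676.4

Goods balance = 4732.8 - 6134.6 = -1401.8
Services balance = 854.9 - 518.2 = 336.7
Trade balance (goods + services) = -1401.8 + 336.7 = -1065.1
Net primary income = 191.9 - 1115.5 = -923.6
Net secondary income = 218.1
Current account = -1065.1 + (-923.6) + 218.1 = -1770.6
Financial account = -(-1770.6 + 94.2) = 1676.4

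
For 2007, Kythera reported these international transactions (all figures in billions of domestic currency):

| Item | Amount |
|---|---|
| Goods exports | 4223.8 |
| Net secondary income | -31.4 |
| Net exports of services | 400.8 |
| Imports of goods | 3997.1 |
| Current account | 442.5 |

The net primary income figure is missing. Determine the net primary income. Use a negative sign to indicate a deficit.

-153.6

Current account = goods balance + services balance + net primary income + net secondary income
Sum of the known components = 596.1
Net primary income = CA - (known components) = 442.5 - 596.1 = -153.6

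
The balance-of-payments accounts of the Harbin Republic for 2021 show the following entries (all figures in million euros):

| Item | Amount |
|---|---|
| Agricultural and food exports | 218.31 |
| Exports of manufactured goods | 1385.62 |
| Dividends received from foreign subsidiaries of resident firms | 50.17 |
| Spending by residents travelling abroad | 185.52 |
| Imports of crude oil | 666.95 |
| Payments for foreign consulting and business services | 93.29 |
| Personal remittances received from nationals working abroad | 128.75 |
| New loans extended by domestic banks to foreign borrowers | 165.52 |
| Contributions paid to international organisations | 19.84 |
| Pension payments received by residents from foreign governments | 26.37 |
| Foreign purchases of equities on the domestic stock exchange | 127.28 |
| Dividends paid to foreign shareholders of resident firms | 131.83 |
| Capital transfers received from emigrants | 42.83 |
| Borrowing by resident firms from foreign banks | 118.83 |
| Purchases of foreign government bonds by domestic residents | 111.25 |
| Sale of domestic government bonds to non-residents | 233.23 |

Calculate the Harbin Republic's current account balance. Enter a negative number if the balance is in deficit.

711.79

Goods: 1385.62 + 218.31 - 666.95 = 936.98
Services: -93.29 - 185.52 = -278.81
Primary income: -131.83 + 50.17 = -81.66
Secondary income: -19.84 + 26.37 + 128.75 = 135.28
Current account = 936.98 + (-278.81) + (-81.66) + 135.28 = 711.79
(Excluded from the current account — financial account: new loans extended by domestic banks to foreign borrowers 165.52, foreign purchases of equities on the domestic stock exchange 127.28, borrowing by resident firms from foreign banks 118.83, purchases of foreign government bonds by domestic residents 111.25, sale of domestic government bonds to non-residents 233.23; capital account: capital transfers received from emigrants 42.83.)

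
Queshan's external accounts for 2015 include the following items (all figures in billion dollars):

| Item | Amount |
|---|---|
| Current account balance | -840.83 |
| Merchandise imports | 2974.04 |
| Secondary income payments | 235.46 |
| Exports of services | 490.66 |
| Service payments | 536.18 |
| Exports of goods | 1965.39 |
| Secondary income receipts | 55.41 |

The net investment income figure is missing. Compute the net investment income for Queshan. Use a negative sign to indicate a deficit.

Current account = goods balance + services balance + net primary income + net secondary income
Sum of the known components = -1234.22
Net investment income = CA - (known components) = -840.83 - (-1234.22) = 393.39

393.39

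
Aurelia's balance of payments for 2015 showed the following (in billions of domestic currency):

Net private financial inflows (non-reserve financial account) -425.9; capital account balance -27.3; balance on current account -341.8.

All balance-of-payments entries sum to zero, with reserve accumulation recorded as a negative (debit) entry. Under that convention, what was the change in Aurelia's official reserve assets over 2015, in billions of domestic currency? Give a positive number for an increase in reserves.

-795.0

Official reserve transactions balance = -((-341.8) + (-27.3) + (-425.9)) = 795.0
An accumulation of reserves is recorded as a debit (negative entry), so the change in the stock of reserves is the negative of that balance.
Change in official reserves = -(795.0) = -795.0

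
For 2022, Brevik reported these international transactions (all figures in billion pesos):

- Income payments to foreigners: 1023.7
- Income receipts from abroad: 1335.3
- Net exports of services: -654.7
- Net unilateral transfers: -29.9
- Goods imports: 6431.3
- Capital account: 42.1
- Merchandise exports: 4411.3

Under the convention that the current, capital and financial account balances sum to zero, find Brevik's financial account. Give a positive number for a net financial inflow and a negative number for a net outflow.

2350.9

Goods balance = 4411.3 - 6431.3 = -2020.0
Services balance = -654.7
Trade balance (goods + services) = -2020.0 + (-654.7) = -2674.7
Net primary income = 1335.3 - 1023.7 = 311.6
Net secondary income = -29.9
Current account = -2674.7 + 311.6 + (-29.9) = -2393.0
Financial account = -(-2393.0 + 42.1) = 2350.9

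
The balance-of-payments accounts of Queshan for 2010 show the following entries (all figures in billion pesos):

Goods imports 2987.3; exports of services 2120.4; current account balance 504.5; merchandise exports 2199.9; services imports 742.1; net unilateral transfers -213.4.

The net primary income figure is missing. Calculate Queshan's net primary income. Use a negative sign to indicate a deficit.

127.0

Current account = goods balance + services balance + net primary income + net secondary income
Sum of the known components = 377.5
Net primary income = CA - (known components) = 504.5 - 377.5 = 127.0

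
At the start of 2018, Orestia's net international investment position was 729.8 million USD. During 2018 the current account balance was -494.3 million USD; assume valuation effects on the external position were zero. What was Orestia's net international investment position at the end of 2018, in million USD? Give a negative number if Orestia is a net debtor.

235.5

With no valuation effects, change in NIIP = current account = -494.3
End-of-year NIIP = 729.8 + (-494.3) = 235.5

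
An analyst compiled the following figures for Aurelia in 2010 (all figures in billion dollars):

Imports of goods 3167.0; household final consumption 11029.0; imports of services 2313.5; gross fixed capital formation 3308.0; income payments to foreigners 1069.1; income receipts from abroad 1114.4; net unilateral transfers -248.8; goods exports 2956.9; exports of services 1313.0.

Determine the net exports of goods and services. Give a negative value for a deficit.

Goods balance = 2956.9 - 3167.0 = -210.1
Services balance = 1313.0 - 2313.5 = -1000.5
Trade balance (goods + services) = -210.1 + (-1000.5) = -1210.6

-1210.6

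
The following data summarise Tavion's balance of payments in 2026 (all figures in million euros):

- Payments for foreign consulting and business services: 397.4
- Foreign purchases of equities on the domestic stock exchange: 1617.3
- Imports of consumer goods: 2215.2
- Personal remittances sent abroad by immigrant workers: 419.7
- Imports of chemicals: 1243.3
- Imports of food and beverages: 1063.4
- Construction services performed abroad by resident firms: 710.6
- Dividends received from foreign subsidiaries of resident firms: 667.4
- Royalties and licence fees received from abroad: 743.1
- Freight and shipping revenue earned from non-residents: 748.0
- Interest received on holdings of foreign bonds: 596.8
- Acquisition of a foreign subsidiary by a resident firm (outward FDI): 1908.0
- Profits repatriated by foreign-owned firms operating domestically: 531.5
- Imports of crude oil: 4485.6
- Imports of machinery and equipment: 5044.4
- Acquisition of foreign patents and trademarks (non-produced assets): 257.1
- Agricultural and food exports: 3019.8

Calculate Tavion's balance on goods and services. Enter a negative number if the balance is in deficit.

-9227.8

Goods: -4485.6 - 1063.4 - 1243.3 + 3019.8 - 5044.4 - 2215.2 = -11032.1
Services: -397.4 + 710.6 + 743.1 + 748.0 = 1804.3
Trade balance = -11032.1 + 1804.3 = -9227.8
(Excluded from the trade balance — financial account: foreign purchases of equities on the domestic stock exchange 1617.3, acquisition of a foreign subsidiary by a resident firm (outward FDI) 1908.0; secondary income: personal remittances sent abroad by immigrant workers 419.7; primary income: dividends received from foreign subsidiaries of resident firms 667.4, interest received on holdings of foreign bonds 596.8, profits repatriated by foreign-owned firms operating domestically 531.5; capital account: acquisition of foreign patents and trademarks (non-produced assets) 257.1.)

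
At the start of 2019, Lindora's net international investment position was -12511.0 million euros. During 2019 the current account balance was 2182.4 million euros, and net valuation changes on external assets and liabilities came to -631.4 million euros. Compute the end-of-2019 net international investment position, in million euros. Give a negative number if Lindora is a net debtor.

-10960.0

Change in NIIP = current account + net valuation change = 2182.4 + (-631.4) = 1551.0
End-of-year NIIP = -12511.0 + 1551.0 = -10960.0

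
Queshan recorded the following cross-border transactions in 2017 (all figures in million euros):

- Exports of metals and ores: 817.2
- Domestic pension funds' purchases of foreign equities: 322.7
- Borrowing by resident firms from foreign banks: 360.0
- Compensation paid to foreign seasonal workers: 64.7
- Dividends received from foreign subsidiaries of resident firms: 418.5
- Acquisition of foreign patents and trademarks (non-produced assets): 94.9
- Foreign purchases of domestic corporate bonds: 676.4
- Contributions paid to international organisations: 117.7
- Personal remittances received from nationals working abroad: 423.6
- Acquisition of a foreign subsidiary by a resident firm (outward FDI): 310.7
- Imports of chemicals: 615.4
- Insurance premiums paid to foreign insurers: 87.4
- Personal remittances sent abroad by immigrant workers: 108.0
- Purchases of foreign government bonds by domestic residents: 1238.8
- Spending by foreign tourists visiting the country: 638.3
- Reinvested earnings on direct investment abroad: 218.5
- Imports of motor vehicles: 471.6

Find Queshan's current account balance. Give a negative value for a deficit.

1051.3

Goods: 817.2 - 615.4 - 471.6 = -269.8
Services: 638.3 - 87.4 = 550.9
Primary income: 418.5 + 218.5 - 64.7 = 572.3
Secondary income: -108.0 + 423.6 - 117.7 = 197.9
Current account = (-269.8) + 550.9 + 572.3 + 197.9 = 1051.3
(Excluded from the current account — financial account: domestic pension funds' purchases of foreign equities 322.7, borrowing by resident firms from foreign banks 360.0, foreign purchases of domestic corporate bonds 676.4, acquisition of a foreign subsidiary by a resident firm (outward FDI) 310.7, purchases of foreign government bonds by domestic residents 1238.8; capital account: acquisition of foreign patents and trademarks (non-produced assets) 94.9.)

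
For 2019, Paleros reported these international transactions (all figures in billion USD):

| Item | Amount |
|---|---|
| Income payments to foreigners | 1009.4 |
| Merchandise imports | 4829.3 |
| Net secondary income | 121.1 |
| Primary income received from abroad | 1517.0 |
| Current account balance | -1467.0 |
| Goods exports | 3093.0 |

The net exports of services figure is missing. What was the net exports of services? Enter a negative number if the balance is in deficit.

-359.4

Current account = goods balance + services balance + net primary income + net secondary income
Sum of the known components = -1107.6
Net exports of services = CA - (known components) = -1467.0 - (-1107.6) = -359.4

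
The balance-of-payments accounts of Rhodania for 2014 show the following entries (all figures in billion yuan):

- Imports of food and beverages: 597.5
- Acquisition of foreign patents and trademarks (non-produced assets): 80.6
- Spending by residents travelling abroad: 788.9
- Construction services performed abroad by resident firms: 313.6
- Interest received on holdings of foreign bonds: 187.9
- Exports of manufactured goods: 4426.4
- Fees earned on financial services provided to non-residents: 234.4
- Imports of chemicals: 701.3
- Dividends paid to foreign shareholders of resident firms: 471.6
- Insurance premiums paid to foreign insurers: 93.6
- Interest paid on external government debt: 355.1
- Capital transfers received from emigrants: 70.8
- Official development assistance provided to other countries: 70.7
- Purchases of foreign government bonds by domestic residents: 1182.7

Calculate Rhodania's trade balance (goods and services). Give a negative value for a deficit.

2793.1

Goods: 4426.4 - 597.5 - 701.3 = 3127.6
Services: 313.6 - 93.6 + 234.4 - 788.9 = -334.5
Trade balance = 3127.6 + (-334.5) = 2793.1
(Excluded from the trade balance — capital account: acquisition of foreign patents and trademarks (non-produced assets) 80.6, capital transfers received from emigrants 70.8; primary income: interest received on holdings of foreign bonds 187.9, dividends paid to foreign shareholders of resident firms 471.6, interest paid on external government debt 355.1; secondary income: official development assistance provided to other countries 70.7; financial account: purchases of foreign government bonds by domestic residents 1182.7.)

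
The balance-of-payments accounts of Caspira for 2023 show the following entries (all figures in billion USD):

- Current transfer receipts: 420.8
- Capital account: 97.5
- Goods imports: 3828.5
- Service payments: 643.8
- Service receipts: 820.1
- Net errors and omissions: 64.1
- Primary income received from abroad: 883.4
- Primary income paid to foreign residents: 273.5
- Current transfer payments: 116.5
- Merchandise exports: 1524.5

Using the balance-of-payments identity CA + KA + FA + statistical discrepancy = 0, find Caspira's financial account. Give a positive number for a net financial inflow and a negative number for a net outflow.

1051.9

Goods balance = 1524.5 - 3828.5 = -2304.0
Services balance = 820.1 - 643.8 = 176.3
Trade balance (goods + services) = -2304.0 + 176.3 = -2127.7
Net primary income = 883.4 - 273.5 = 609.9
Net secondary income = 420.8 - 116.5 = 304.3
Current account = -2127.7 + 609.9 + 304.3 = -1213.5
Financial account = -(-1213.5 + 97.5 + 64.1) = 1051.9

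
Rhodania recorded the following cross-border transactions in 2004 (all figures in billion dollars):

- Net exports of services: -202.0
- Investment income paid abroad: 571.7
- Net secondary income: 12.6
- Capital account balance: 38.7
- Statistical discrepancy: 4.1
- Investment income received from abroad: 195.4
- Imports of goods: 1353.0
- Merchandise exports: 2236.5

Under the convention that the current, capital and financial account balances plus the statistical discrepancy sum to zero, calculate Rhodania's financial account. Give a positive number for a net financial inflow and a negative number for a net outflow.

-360.6

Goods balance = 2236.5 - 1353.0 = 883.5
Services balance = -202.0
Trade balance (goods + services) = 883.5 + (-202.0) = 681.5
Net primary income = 195.4 - 571.7 = -376.3
Net secondary income = 12.6
Current account = 681.5 + (-376.3) + 12.6 = 317.8
Financial account = -(317.8 + 38.7 + 4.1) = -360.6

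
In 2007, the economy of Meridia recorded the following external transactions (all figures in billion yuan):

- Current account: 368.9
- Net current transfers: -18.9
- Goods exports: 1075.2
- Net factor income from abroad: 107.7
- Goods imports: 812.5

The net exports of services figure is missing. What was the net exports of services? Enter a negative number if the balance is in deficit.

Current account = goods balance + services balance + net primary income + net secondary income
Sum of the known components = 351.5
Net exports of services = CA - (known components) = 368.9 - 351.5 = 17.4

17.4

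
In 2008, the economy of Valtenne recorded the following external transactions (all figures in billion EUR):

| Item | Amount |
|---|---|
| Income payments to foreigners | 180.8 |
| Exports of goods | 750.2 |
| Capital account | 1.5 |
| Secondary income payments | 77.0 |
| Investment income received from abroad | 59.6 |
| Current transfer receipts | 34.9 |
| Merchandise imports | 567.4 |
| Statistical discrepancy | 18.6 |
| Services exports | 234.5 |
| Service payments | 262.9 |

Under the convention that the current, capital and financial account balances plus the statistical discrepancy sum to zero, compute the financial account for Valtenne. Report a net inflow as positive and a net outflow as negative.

-11.2

Goods balance = 750.2 - 567.4 = 182.8
Services balance = 234.5 - 262.9 = -28.4
Trade balance (goods + services) = 182.8 + (-28.4) = 154.4
Net primary income = 59.6 - 180.8 = -121.2
Net secondary income = 34.9 - 77.0 = -42.1
Current account = 154.4 + (-121.2) + (-42.1) = -8.9
Financial account = -(-8.9 + 1.5 + 18.6) = -11.2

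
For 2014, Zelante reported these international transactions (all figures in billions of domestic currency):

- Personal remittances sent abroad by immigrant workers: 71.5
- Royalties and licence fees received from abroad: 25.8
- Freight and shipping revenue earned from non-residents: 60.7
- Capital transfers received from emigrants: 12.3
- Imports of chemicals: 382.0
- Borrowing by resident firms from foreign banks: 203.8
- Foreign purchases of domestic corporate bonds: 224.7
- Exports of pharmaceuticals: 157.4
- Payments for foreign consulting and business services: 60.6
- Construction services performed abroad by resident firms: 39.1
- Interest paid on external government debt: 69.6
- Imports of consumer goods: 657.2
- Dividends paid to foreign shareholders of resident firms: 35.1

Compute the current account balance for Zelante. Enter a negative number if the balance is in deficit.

-993.0

Goods: -382.0 - 657.2 + 157.4 = -881.8
Services: -60.6 + 25.8 + 60.7 + 39.1 = 65.0
Primary income: -69.6 - 35.1 = -104.7
Secondary income: -71.5
Current account = (-881.8) + 65.0 + (-104.7) + (-71.5) = -993.0
(Excluded from the current account — capital account: capital transfers received from emigrants 12.3; financial account: borrowing by resident firms from foreign banks 203.8, foreign purchases of domestic corporate bonds 224.7.)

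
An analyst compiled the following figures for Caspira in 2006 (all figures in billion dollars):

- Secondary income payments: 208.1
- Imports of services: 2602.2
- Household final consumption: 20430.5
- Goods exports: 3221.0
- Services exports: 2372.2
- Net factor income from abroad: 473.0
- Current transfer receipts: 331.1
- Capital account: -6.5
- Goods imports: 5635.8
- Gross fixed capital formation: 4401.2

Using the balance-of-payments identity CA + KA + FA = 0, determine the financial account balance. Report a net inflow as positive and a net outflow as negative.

2055.3

Goods balance = 3221.0 - 5635.8 = -2414.8
Services balance = 2372.2 - 2602.2 = -230.0
Trade balance (goods + services) = -2414.8 + (-230.0) = -2644.8
Net primary income = 473.0
Net secondary income = 331.1 - 208.1 = 123.0
Current account = -2644.8 + 473.0 + 123.0 = -2048.8
Financial account = -(-2048.8 + (-6.5)) = 2055.3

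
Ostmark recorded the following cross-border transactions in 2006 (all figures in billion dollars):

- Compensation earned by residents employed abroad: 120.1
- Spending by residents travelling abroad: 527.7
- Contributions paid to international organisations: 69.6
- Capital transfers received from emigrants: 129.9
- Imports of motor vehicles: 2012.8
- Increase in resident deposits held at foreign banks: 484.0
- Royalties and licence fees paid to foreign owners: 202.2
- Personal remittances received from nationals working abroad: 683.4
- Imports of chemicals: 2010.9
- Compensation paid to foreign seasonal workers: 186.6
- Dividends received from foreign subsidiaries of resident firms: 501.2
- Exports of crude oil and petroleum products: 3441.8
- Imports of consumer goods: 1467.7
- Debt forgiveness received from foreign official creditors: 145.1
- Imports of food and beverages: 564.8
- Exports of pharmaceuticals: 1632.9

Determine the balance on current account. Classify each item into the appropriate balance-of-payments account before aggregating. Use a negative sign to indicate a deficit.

-662.9

Goods: -2012.8 - 2010.9 - 564.8 + 3441.8 - 1467.7 + 1632.9 = -981.5
Services: -202.2 - 527.7 = -729.9
Primary income: 120.1 + 501.2 - 186.6 = 434.7
Secondary income: -69.6 + 683.4 = 613.8
Current account = (-981.5) + (-729.9) + 434.7 + 613.8 = -662.9
(Excluded from the current account — capital account: capital transfers received from emigrants 129.9, debt forgiveness received from foreign official creditors 145.1; financial account: increase in resident deposits held at foreign banks 484.0.)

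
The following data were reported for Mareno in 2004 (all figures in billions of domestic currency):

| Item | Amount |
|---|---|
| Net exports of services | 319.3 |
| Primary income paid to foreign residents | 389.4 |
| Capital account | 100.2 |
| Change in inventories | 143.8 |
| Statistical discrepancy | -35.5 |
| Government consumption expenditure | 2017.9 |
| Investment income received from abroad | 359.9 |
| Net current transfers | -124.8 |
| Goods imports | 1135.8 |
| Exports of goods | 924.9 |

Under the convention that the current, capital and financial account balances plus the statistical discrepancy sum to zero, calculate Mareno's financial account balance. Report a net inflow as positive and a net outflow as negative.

Goods balance = 924.9 - 1135.8 = -210.9
Services balance = 319.3
Trade balance (goods + services) = -210.9 + 319.3 = 108.4
Net primary income = 359.9 - 389.4 = -29.5
Net secondary income = -124.8
Current account = 108.4 + (-29.5) + (-124.8) = -45.9
Financial account = -(-45.9 + 100.2 + (-35.5)) = -18.8

-18.8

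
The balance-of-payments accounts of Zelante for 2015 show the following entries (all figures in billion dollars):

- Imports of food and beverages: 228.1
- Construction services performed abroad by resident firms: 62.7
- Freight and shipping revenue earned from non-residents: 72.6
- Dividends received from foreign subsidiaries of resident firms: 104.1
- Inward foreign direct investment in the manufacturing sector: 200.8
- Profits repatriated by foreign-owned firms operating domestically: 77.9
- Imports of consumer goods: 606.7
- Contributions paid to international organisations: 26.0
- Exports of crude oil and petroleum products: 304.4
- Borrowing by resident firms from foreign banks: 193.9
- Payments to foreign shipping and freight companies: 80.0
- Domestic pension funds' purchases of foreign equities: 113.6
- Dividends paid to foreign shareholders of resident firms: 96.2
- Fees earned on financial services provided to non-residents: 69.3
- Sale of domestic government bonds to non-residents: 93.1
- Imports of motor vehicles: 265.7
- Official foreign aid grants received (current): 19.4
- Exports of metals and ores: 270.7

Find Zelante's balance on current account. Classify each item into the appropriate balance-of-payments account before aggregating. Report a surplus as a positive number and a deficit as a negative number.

-477.4

Goods: 270.7 - 265.7 + 304.4 - 228.1 - 606.7 = -525.4
Services: -80.0 + 62.7 + 69.3 + 72.6 = 124.6
Primary income: 104.1 - 77.9 - 96.2 = -70.0
Secondary income: 19.4 - 26.0 = -6.6
Current account = (-525.4) + 124.6 + (-70.0) + (-6.6) = -477.4
(Excluded from the current account — financial account: inward foreign direct investment in the manufacturing sector 200.8, borrowing by resident firms from foreign banks 193.9, domestic pension funds' purchases of foreign equities 113.6, sale of domestic government bonds to non-residents 93.1.)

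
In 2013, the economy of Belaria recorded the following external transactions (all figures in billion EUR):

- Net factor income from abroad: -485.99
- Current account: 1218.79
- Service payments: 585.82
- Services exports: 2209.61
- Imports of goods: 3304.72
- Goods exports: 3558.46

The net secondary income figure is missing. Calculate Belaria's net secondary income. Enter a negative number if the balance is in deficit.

-172.75

Current account = goods balance + services balance + net primary income + net secondary income
Sum of the known components = 1391.54
Net secondary income = CA - (known components) = 1218.79 - 1391.54 = -172.75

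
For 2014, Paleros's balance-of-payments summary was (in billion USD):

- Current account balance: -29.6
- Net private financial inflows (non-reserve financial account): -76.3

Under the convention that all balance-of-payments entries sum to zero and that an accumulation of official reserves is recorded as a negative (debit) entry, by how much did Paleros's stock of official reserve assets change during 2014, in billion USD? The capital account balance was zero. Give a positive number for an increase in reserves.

Official reserve transactions balance = -((-29.6) + (-76.3)) = 105.9
An accumulation of reserves is recorded as a debit (negative entry), so the change in the stock of reserves is the negative of that balance.
Change in official reserves = -(105.9) = -105.9

-105.9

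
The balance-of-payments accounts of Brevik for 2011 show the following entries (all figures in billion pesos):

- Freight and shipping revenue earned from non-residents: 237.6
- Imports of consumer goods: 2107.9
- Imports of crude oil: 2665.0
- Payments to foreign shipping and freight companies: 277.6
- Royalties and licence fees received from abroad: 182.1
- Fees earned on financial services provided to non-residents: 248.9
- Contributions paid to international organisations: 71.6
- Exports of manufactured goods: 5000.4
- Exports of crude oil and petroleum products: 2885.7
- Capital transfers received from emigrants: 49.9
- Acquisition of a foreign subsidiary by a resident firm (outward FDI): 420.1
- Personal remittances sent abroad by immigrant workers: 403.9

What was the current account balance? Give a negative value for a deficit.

3028.7

Goods: 5000.4 + 2885.7 - 2665.0 - 2107.9 = 3113.2
Services: -277.6 + 248.9 + 182.1 + 237.6 = 391.0
Secondary income: -71.6 - 403.9 = -475.5
Current account = 3113.2 + 391.0 + (-475.5) = 3028.7
(Excluded from the current account — capital account: capital transfers received from emigrants 49.9; financial account: acquisition of a foreign subsidiary by a resident firm (outward FDI) 420.1.)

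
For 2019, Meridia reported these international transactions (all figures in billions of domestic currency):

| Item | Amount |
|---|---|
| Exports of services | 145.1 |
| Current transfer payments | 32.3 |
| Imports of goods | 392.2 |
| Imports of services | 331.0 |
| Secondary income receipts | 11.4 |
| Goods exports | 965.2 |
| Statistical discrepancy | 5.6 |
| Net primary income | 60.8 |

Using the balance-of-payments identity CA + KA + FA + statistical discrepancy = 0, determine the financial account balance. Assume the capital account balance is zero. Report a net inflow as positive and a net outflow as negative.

-432.6

Goods balance = 965.2 - 392.2 = 573.0
Services balance = 145.1 - 331.0 = -185.9
Trade balance (goods + services) = 573.0 + (-185.9) = 387.1
Net primary income = 60.8
Net secondary income = 11.4 - 32.3 = -20.9
Current account = 387.1 + 60.8 + (-20.9) = 427.0
Financial account = -(427.0 + 5.6) = -432.6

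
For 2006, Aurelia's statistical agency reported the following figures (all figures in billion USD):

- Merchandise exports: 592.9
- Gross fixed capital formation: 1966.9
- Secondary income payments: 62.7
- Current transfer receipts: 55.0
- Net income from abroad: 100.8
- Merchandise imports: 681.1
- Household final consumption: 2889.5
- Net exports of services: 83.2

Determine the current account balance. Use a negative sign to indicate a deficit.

Goods balance = 592.9 - 681.1 = -88.2
Services balance = 83.2
Trade balance (goods + services) = -88.2 + 83.2 = -5.0
Net primary income = 100.8
Net secondary income = 55.0 - 62.7 = -7.7
Current account = -5.0 + 100.8 + (-7.7) = 88.1

88.1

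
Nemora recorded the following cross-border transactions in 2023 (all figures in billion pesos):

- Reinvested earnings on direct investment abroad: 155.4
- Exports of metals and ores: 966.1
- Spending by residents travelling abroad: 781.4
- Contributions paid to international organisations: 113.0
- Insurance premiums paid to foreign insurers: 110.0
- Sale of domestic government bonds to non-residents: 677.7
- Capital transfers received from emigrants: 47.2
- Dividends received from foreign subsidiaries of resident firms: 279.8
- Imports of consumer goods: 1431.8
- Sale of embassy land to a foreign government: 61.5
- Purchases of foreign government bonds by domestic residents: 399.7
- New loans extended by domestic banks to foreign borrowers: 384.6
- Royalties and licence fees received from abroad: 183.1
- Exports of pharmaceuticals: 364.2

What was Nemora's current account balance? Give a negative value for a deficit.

Goods: 966.1 + 364.2 - 1431.8 = -101.5
Services: -110.0 + 183.1 - 781.4 = -708.3
Primary income: 155.4 + 279.8 = 435.2
Secondary income: -113.0
Current account = (-101.5) + (-708.3) + 435.2 + (-113.0) = -487.6
(Excluded from the current account — financial account: sale of domestic government bonds to non-residents 677.7, purchases of foreign government bonds by domestic residents 399.7, new loans extended by domestic banks to foreign borrowers 384.6; capital account: capital transfers received from emigrants 47.2, sale of embassy land to a foreign government 61.5.)

-487.6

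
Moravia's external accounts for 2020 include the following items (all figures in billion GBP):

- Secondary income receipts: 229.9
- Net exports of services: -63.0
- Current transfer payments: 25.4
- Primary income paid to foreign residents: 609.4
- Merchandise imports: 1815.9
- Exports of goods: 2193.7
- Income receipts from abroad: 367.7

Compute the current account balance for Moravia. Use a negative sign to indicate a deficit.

Goods balance = 2193.7 - 1815.9 = 377.8
Services balance = -63.0
Trade balance (goods + services) = 377.8 + (-63.0) = 314.8
Net primary income = 367.7 - 609.4 = -241.7
Net secondary income = 229.9 - 25.4 = 204.5
Current account = 314.8 + (-241.7) + 204.5 = 277.6

277.6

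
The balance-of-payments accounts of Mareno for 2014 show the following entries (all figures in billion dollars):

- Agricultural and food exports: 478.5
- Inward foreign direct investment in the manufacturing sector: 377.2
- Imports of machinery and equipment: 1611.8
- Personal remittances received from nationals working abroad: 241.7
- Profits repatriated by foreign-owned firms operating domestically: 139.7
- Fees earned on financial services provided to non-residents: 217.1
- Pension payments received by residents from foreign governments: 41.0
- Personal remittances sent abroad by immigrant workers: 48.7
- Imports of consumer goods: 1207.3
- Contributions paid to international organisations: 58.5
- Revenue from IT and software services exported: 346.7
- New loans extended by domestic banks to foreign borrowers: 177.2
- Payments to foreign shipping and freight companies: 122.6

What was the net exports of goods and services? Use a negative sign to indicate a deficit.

Goods: -1207.3 - 1611.8 + 478.5 = -2340.6
Services: 346.7 + 217.1 - 122.6 = 441.2
Trade balance = -2340.6 + 441.2 = -1899.4
(Excluded from the trade balance — financial account: inward foreign direct investment in the manufacturing sector 377.2, new loans extended by domestic banks to foreign borrowers 177.2; secondary income: personal remittances received from nationals working abroad 241.7, pension payments received by residents from foreign governments 41.0, personal remittances sent abroad by immigrant workers 48.7, contributions paid to international organisations 58.5; primary income: profits repatriated by foreign-owned firms operating domestically 139.7.)

-1899.4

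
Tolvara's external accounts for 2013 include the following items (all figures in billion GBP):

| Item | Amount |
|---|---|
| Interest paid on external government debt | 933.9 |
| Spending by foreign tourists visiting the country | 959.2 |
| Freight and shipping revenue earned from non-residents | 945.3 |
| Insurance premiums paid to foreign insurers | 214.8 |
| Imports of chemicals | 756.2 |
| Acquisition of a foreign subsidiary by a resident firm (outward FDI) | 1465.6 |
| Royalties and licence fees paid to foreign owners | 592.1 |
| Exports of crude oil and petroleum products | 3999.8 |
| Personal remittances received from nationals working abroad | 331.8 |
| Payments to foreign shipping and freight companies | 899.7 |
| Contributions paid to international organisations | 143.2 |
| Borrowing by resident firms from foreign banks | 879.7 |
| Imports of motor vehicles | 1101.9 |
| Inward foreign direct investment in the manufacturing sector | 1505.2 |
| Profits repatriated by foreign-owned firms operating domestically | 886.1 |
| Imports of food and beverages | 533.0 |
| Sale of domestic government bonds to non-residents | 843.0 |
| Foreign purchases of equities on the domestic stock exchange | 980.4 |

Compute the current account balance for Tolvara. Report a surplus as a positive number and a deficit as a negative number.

Goods: -1101.9 - 533.0 - 756.2 + 3999.8 = 1608.7
Services: 959.2 - 214.8 - 592.1 - 899.7 + 945.3 = 197.9
Primary income: -886.1 - 933.9 = -1820.0
Secondary income: 331.8 - 143.2 = 188.6
Current account = 1608.7 + 197.9 + (-1820.0) + 188.6 = 175.2
(Excluded from the current account — financial account: acquisition of a foreign subsidiary by a resident firm (outward FDI) 1465.6, borrowing by resident firms from foreign banks 879.7, inward foreign direct investment in the manufacturing sector 1505.2, sale of domestic government bonds to non-residents 843.0, foreign purchases of equities on the domestic stock exchange 980.4.)

175.2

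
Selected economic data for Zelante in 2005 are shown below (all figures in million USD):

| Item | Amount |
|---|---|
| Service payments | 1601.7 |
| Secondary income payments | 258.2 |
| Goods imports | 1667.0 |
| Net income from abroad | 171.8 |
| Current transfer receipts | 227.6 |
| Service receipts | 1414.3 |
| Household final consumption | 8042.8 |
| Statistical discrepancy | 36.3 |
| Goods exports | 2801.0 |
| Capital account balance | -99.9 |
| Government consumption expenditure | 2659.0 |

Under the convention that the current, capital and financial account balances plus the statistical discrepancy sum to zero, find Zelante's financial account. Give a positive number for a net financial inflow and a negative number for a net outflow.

Goods balance = 2801.0 - 1667.0 = 1134.0
Services balance = 1414.3 - 1601.7 = -187.4
Trade balance (goods + services) = 1134.0 + (-187.4) = 946.6
Net primary income = 171.8
Net secondary income = 227.6 - 258.2 = -30.6
Current account = 946.6 + 171.8 + (-30.6) = 1087.8
Financial account = -(1087.8 + (-99.9) + 36.3) = -1024.2

-1024.2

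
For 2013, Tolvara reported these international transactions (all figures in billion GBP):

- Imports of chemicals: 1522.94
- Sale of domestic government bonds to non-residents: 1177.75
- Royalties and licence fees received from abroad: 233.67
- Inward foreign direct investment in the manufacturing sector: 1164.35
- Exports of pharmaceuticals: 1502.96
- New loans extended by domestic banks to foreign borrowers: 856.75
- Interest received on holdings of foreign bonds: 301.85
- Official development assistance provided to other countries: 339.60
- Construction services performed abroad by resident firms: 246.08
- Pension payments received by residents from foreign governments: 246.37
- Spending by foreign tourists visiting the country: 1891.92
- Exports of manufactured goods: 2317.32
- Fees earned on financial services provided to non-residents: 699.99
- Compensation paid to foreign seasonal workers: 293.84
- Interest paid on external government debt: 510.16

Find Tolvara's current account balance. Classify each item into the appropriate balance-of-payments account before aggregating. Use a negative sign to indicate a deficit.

4773.62

Goods: -1522.94 + 1502.96 + 2317.32 = 2297.34
Services: 699.99 + 233.67 + 1891.92 + 246.08 = 3071.66
Primary income: -293.84 + 301.85 - 510.16 = -502.15
Secondary income: -339.60 + 246.37 = -93.23
Current account = 2297.34 + 3071.66 + (-502.15) + (-93.23) = 4773.62
(Excluded from the current account — financial account: sale of domestic government bonds to non-residents 1177.75, inward foreign direct investment in the manufacturing sector 1164.35, new loans extended by domestic banks to foreign borrowers 856.75.)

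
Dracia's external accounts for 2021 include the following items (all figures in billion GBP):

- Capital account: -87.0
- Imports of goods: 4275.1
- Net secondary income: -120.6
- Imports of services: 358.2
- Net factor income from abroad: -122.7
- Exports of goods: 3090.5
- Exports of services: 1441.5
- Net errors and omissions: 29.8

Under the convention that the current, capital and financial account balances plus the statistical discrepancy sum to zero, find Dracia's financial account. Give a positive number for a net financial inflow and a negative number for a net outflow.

401.8

Goods balance = 3090.5 - 4275.1 = -1184.6
Services balance = 1441.5 - 358.2 = 1083.3
Trade balance (goods + services) = -1184.6 + 1083.3 = -101.3
Net primary income = -122.7
Net secondary income = -120.6
Current account = -101.3 + (-122.7) + (-120.6) = -344.6
Financial account = -(-344.6 + (-87.0) + 29.8) = 401.8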